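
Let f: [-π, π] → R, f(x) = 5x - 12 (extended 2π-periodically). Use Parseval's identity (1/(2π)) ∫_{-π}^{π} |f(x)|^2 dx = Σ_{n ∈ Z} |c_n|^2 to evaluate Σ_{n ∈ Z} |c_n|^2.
Σ |c_n|^2 = 25π^2/3 + 144

Expand and integrate term by term over [-π, π]:
  ∫ (5x)^2 dx = 25·(2π^3/3); ∫ 2·5·(-12)·x dx = 0 (odd integrand); ∫ (-12)^2 dx = 144·2π.
So (1/(2π)) ∫_{-π}^{π} (5x - 12)^2 dx = 25π^2/3 + 144 = 25π^2/3 + 144.
Parseval ⇒ Σ |c_n|^2 = 25π^2/3 + 144.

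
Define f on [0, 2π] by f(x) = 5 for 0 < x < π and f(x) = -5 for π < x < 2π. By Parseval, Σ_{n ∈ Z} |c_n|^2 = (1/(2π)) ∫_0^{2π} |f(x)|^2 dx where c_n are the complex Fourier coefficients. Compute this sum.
Σ |c_n|^2 = 25

Parseval equates the L^2 energy of f (normalised by 1/(2π)) with the ℓ^2 sum of its Fourier coefficients: (1/(2π)) ∫_0^{2π} |f|^2 = Σ |c_n|^2.
Compute the left side: (1/(2π)) [∫_0^π 5^2 dx + ∫_π^{2π} (-5)^2 dx] = (1/(2π)) · (25π + 25π) = (25 + 25)/2 = 25.
So Σ_{n ∈ Z} |c_n|^2 = 25.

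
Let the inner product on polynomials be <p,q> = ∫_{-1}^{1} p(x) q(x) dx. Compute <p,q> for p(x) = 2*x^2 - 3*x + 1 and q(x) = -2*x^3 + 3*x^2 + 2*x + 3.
<p,q> = 64/5

Expand the product: p(x)·q(x) = -4*x^5 + 12*x^4 - 7*x^3 + 3*x^2 - 7*x + 3.
∫_{-1}^{1} of each monomial x^k gives [2/(k+1) if k even, 0 if k odd]. Integrating term-by-term (or equivalently evaluating the antiderivative F(x) = -2*x^6/3 + 12*x^5/5 - 7*x^4/4 + x^3 - 7*x^2/2 + 3*x at the endpoints):
  F(1) − F(−1) = 29/60 − (-739/60) = 64/5.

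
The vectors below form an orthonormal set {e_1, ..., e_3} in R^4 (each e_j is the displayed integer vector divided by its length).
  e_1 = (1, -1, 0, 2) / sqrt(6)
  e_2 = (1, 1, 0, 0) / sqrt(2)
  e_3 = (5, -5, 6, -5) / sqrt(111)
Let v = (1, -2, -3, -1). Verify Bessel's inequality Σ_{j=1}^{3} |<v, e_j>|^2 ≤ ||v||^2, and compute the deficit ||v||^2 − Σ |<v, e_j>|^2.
Σ |<v, e_j>|^2 = 26/37; ||v||^2 = 15; deficit = 529/37

Write each e_j = u_j / sqrt(<u_j, u_j>) where u_j is the displayed integer vector. Then <v, e_j> = <v, u_j> / sqrt(<u_j, u_j>), so |<v, e_j>|^2 = <v, u_j>^2 / <u_j, u_j>.
Coefficients: <v, e_1> = 1/sqrt(6), <v, e_2> = -1/sqrt(2), <v, e_3> = 2/sqrt(111).
Square and sum: Σ |<v, e_j>|^2 = 26/37.
Compute ||v||^2 = v·v = 15.
Deficit = 15 − 26/37 = 529/37 ≥ 0, confirming Bessel's inequality. (The deficit equals ||v − Σ <v,e_j> e_j||^2, the squared distance from v to span{e_j}.)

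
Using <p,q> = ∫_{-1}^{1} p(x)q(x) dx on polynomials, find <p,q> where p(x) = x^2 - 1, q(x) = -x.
<p,q> = 0

Expand the product: p(x)·q(x) = -x^3 + x.
∫_{-1}^{1} of each monomial x^k gives [2/(k+1) if k even, 0 if k odd]. Integrating term-by-term (or equivalently evaluating the antiderivative F(x) = -x^4/4 + x^2/2 at the endpoints):
  F(1) − F(−1) = 1/4 − (1/4) = 0.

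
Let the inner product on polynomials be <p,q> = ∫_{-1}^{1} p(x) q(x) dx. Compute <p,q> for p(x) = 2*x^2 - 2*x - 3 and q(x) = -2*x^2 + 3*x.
<p,q> = -8/5

Expand the product: p(x)·q(x) = -4*x^4 + 10*x^3 - 9*x.
∫_{-1}^{1} of each monomial x^k gives [2/(k+1) if k even, 0 if k odd]. Integrating term-by-term (or equivalently evaluating the antiderivative F(x) = -4*x^5/5 + 5*x^4/2 - 9*x^2/2 at the endpoints):
  F(1) − F(−1) = -14/5 − (-6/5) = -8/5.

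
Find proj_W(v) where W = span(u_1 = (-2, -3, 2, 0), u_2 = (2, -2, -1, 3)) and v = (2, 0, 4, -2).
proj_W(v) = (-58/51, -2/51, 41/51, -1)

Set up U = [u_1 | ... | u_2] ∈ R^(4×2). The projector onto W = col(U) is P = U (U^T U)^(-1) U^T.
Compute U^T U =
  [17, 0]
  [0, 18],
and U^T v = (4, -6).
Solve U^T U · c = U^T v for the coefficients: c = (4/17, -1/3). The projection is proj_W(v) = U c.
Check: (v - proj_W(v)) · u_1 = 0  (should be 0).
Check: (v - proj_W(v)) · u_2 = 0  (should be 0).
Result: proj_W(v) = (-58/51, -2/51, 41/51, -1).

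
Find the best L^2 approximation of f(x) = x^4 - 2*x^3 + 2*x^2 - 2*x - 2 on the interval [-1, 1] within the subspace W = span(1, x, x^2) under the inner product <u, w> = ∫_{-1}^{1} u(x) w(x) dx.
g(x) = 20*x^2/7 - 16*x/5 - 73/35

The best approximation g ∈ W is the orthogonal projection of f onto W. Writing g = a_0 + a_1 x + a_2 x^2, the coefficients solve the normal equations G · a = b where
  G_{ij} = <φ_i, φ_j> and b_i = <f, φ_i>, with φ_0 = 1, φ_1 = x, φ_2 = x^2.
G =
  [2, 0, 2/3]
  [0, 2/3, 0]
  [2/3, 0, 2/5],
b = (-34/15, -32/15, -26/105).
Solving gives a_0 = -73/35, a_1 = -16/5, a_2 = 20/7, so
  g(x) = 20*x^2/7 - 16*x/5 - 73/35.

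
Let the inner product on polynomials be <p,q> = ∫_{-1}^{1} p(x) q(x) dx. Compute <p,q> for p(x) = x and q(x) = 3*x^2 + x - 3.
<p,q> = 2/3

Expand the product: p(x)·q(x) = 3*x^3 + x^2 - 3*x.
∫_{-1}^{1} of each monomial x^k gives [2/(k+1) if k even, 0 if k odd]. Integrating term-by-term (or equivalently evaluating the antiderivative F(x) = 3*x^4/4 + x^3/3 - 3*x^2/2 at the endpoints):
  F(1) − F(−1) = -5/12 − (-13/12) = 2/3.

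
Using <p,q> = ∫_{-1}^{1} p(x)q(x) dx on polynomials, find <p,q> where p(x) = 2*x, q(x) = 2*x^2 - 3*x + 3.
<p,q> = -4

Expand the product: p(x)·q(x) = 4*x^3 - 6*x^2 + 6*x.
∫_{-1}^{1} of each monomial x^k gives [2/(k+1) if k even, 0 if k odd]. Integrating term-by-term (or equivalently evaluating the antiderivative F(x) = x^4 - 2*x^3 + 3*x^2 at the endpoints):
  F(1) − F(−1) = 2 − (6) = -4.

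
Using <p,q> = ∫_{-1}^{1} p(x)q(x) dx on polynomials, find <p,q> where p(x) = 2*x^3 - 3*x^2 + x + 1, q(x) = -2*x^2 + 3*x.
<p,q> = 82/15

Expand the product: p(x)·q(x) = -4*x^5 + 12*x^4 - 11*x^3 + x^2 + 3*x.
∫_{-1}^{1} of each monomial x^k gives [2/(k+1) if k even, 0 if k odd]. Integrating term-by-term (or equivalently evaluating the antiderivative F(x) = -2*x^6/3 + 12*x^5/5 - 11*x^4/4 + x^3/3 + 3*x^2/2 at the endpoints):
  F(1) − F(−1) = 49/60 − (-93/20) = 82/15.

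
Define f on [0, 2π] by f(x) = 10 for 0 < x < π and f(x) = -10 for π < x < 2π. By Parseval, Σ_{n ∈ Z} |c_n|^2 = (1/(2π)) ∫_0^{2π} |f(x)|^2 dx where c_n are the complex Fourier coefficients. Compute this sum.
Σ |c_n|^2 = 100

Parseval equates the L^2 energy of f (normalised by 1/(2π)) with the ℓ^2 sum of its Fourier coefficients: (1/(2π)) ∫_0^{2π} |f|^2 = Σ |c_n|^2.
Compute the left side: (1/(2π)) [∫_0^π 10^2 dx + ∫_π^{2π} (-10)^2 dx] = (1/(2π)) · (100π + 100π) = (100 + 100)/2 = 100.
So Σ_{n ∈ Z} |c_n|^2 = 100.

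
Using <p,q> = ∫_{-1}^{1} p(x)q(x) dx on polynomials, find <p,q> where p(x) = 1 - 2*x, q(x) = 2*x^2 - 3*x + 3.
<p,q> = 34/3

Expand the product: p(x)·q(x) = -4*x^3 + 8*x^2 - 9*x + 3.
∫_{-1}^{1} of each monomial x^k gives [2/(k+1) if k even, 0 if k odd]. Integrating term-by-term (or equivalently evaluating the antiderivative F(x) = -x^4 + 8*x^3/3 - 9*x^2/2 + 3*x at the endpoints):
  F(1) − F(−1) = 1/6 − (-67/6) = 34/3.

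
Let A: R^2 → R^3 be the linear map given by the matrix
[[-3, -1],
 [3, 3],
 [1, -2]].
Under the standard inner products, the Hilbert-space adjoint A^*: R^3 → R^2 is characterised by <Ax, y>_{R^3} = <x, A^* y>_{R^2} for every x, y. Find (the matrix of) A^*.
A^* = A^T =
[[-3, 3, 1],
 [-1, 3, -2]]

For real matrices with standard dot products, the defining identity <Ax, y> = <x, A^* y> gives (Ax)^T y = x^T (A^*) y, i.e. x^T A^T y = x^T (A^*) y. Since this holds for all x, y, we must have A^* = A^T. Therefore
A^* =
[[-3, 3, 1],
 [-1, 3, -2]].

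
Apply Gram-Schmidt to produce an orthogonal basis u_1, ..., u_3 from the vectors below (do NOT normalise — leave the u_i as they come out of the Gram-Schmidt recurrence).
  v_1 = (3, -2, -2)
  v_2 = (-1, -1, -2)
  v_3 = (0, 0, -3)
Orthogonal basis:
  u_1 = (3, -2, -2)
  u_2 = (-26/17, -11/17, -28/17)
  u_3 = (10/31, 40/31, -25/31)

Apply the Gram-Schmidt recurrence
  u_1 = v_1
  u_i = v_i − Σ_{j<i} ((v_i · u_j) / (u_j · u_j)) · u_j.

Step by step this gives:
  u_1 = (3, -2, -2)
  u_2 = (-26/17, -11/17, -28/17)
  u_3 = (10/31, 40/31, -25/31)

Orthogonality check:
  u_2 · u_1 = 0 (should be 0)
  u_3 · u_1 = 0 (should be 0)
  u_3 · u_2 = 0 (should be 0)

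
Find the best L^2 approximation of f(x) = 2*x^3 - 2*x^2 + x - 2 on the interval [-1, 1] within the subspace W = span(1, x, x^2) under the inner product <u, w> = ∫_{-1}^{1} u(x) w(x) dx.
g(x) = -2*x^2 + 11*x/5 - 2

The best approximation g ∈ W is the orthogonal projection of f onto W. Writing g = a_0 + a_1 x + a_2 x^2, the coefficients solve the normal equations G · a = b where
  G_{ij} = <φ_i, φ_j> and b_i = <f, φ_i>, with φ_0 = 1, φ_1 = x, φ_2 = x^2.
G =
  [2, 0, 2/3]
  [0, 2/3, 0]
  [2/3, 0, 2/5],
b = (-16/3, 22/15, -32/15).
Solving gives a_0 = -2, a_1 = 11/5, a_2 = -2, so
  g(x) = -2*x^2 + 11*x/5 - 2.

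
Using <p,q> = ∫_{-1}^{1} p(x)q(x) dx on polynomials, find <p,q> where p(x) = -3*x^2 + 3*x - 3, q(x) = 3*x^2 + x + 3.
<p,q> = -158/5

Expand the product: p(x)·q(x) = -9*x^4 + 6*x^3 - 15*x^2 + 6*x - 9.
∫_{-1}^{1} of each monomial x^k gives [2/(k+1) if k even, 0 if k odd]. Integrating term-by-term (or equivalently evaluating the antiderivative F(x) = -9*x^5/5 + 3*x^4/2 - 5*x^3 + 3*x^2 - 9*x at the endpoints):
  F(1) − F(−1) = -113/10 − (203/10) = -158/5.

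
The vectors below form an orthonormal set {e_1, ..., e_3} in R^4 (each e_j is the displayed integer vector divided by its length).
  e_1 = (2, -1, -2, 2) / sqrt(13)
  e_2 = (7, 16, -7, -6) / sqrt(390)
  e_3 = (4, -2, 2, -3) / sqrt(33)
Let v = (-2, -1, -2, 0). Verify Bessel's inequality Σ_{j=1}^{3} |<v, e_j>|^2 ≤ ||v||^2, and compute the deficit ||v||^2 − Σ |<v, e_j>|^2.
Σ |<v, e_j>|^2 = 207/55; ||v||^2 = 9; deficit = 288/55

Write each e_j = u_j / sqrt(<u_j, u_j>) where u_j is the displayed integer vector. Then <v, e_j> = <v, u_j> / sqrt(<u_j, u_j>), so |<v, e_j>|^2 = <v, u_j>^2 / <u_j, u_j>.
Coefficients: <v, e_1> = 1/sqrt(13), <v, e_2> = -16/sqrt(390), <v, e_3> = -10/sqrt(33).
Square and sum: Σ |<v, e_j>|^2 = 207/55.
Compute ||v||^2 = v·v = 9.
Deficit = 9 − 207/55 = 288/55 ≥ 0, confirming Bessel's inequality. (The deficit equals ||v − Σ <v,e_j> e_j||^2, the squared distance from v to span{e_j}.)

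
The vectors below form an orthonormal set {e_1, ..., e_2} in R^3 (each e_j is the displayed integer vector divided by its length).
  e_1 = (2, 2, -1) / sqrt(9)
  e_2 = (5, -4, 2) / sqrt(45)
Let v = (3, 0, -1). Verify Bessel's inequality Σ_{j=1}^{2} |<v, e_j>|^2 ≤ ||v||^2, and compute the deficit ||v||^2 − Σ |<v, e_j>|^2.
Σ |<v, e_j>|^2 = 46/5; ||v||^2 = 10; deficit = 4/5

Write each e_j = u_j / sqrt(<u_j, u_j>) where u_j is the displayed integer vector. Then <v, e_j> = <v, u_j> / sqrt(<u_j, u_j>), so |<v, e_j>|^2 = <v, u_j>^2 / <u_j, u_j>.
Coefficients: <v, e_1> = 7/sqrt(9), <v, e_2> = 13/sqrt(45).
Square and sum: Σ |<v, e_j>|^2 = 46/5.
Compute ||v||^2 = v·v = 10.
Deficit = 10 − 46/5 = 4/5 ≥ 0, confirming Bessel's inequality. (The deficit equals ||v − Σ <v,e_j> e_j||^2, the squared distance from v to span{e_j}.)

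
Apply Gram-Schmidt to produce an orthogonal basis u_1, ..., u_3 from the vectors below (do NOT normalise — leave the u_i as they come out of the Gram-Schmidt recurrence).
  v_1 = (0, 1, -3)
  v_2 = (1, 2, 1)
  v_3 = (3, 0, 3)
Orthogonal basis:
  u_1 = (0, 1, -3)
  u_2 = (1, 21/10, 7/10)
  u_3 = (126/59, -54/59, -18/59)

Apply the Gram-Schmidt recurrence
  u_1 = v_1
  u_i = v_i − Σ_{j<i} ((v_i · u_j) / (u_j · u_j)) · u_j.

Step by step this gives:
  u_1 = (0, 1, -3)
  u_2 = (1, 21/10, 7/10)
  u_3 = (126/59, -54/59, -18/59)

Orthogonality check:
  u_2 · u_1 = 0 (should be 0)
  u_3 · u_1 = 0 (should be 0)
  u_3 · u_2 = 0 (should be 0)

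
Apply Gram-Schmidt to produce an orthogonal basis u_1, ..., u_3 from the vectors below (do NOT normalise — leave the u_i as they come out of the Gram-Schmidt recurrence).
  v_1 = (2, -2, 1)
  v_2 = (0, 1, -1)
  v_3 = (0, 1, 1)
Orthogonal basis:
  u_1 = (2, -2, 1)
  u_2 = (2/3, 1/3, -2/3)
  u_3 = (4/9, 8/9, 8/9)

Apply the Gram-Schmidt recurrence
  u_1 = v_1
  u_i = v_i − Σ_{j<i} ((v_i · u_j) / (u_j · u_j)) · u_j.

Step by step this gives:
  u_1 = (2, -2, 1)
  u_2 = (2/3, 1/3, -2/3)
  u_3 = (4/9, 8/9, 8/9)

Orthogonality check:
  u_2 · u_1 = 0 (should be 0)
  u_3 · u_1 = 0 (should be 0)
  u_3 · u_2 = 0 (should be 0)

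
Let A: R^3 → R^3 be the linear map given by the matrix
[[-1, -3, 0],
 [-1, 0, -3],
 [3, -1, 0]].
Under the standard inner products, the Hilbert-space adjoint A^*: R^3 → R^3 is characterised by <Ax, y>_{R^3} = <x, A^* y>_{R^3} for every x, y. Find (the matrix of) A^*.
A^* = A^T =
[[-1, -1, 3],
 [-3, 0, -1],
 [0, -3, 0]]

For real matrices with standard dot products, the defining identity <Ax, y> = <x, A^* y> gives (Ax)^T y = x^T (A^*) y, i.e. x^T A^T y = x^T (A^*) y. Since this holds for all x, y, we must have A^* = A^T. Therefore
A^* =
[[-1, -1, 3],
 [-3, 0, -1],
 [0, -3, 0]].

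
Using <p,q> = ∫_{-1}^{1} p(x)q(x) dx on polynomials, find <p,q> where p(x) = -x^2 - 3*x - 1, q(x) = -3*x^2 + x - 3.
<p,q> = 46/5

Expand the product: p(x)·q(x) = 3*x^4 + 8*x^3 + 3*x^2 + 8*x + 3.
∫_{-1}^{1} of each monomial x^k gives [2/(k+1) if k even, 0 if k odd]. Integrating term-by-term (or equivalently evaluating the antiderivative F(x) = 3*x^5/5 + 2*x^4 + x^3 + 4*x^2 + 3*x at the endpoints):
  F(1) − F(−1) = 53/5 − (7/5) = 46/5.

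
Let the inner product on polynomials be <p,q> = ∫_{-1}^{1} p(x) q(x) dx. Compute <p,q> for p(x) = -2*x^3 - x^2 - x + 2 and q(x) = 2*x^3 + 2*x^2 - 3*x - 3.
<p,q> = -596/105

Expand the product: p(x)·q(x) = -4*x^6 - 6*x^5 + 2*x^4 + 11*x^3 + 10*x^2 - 3*x - 6.
∫_{-1}^{1} of each monomial x^k gives [2/(k+1) if k even, 0 if k odd]. Integrating term-by-term (or equivalently evaluating the antiderivative F(x) = -4*x^7/7 - x^6 + 2*x^5/5 + 11*x^4/4 + 10*x^3/3 - 3*x^2/2 - 6*x at the endpoints):
  F(1) − F(−1) = -1087/420 − (1297/420) = -596/105.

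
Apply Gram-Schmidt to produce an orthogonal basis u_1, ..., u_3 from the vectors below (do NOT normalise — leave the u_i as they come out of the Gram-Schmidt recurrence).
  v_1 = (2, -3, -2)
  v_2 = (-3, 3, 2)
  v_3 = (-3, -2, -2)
Orthogonal basis:
  u_1 = (2, -3, -2)
  u_2 = (-13/17, -6/17, -4/17)
  u_3 = (0, 4/13, -6/13)

Apply the Gram-Schmidt recurrence
  u_1 = v_1
  u_i = v_i − Σ_{j<i} ((v_i · u_j) / (u_j · u_j)) · u_j.

Step by step this gives:
  u_1 = (2, -3, -2)
  u_2 = (-13/17, -6/17, -4/17)
  u_3 = (0, 4/13, -6/13)

Orthogonality check:
  u_2 · u_1 = 0 (should be 0)
  u_3 · u_1 = 0 (should be 0)
  u_3 · u_2 = 0 (should be 0)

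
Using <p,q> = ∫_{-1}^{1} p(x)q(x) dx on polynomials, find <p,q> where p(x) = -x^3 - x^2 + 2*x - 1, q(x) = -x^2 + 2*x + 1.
<p,q> = 4/15

Expand the product: p(x)·q(x) = x^5 - x^4 - 5*x^3 + 4*x^2 - 1.
∫_{-1}^{1} of each monomial x^k gives [2/(k+1) if k even, 0 if k odd]. Integrating term-by-term (or equivalently evaluating the antiderivative F(x) = x^6/6 - x^5/5 - 5*x^4/4 + 4*x^3/3 - x at the endpoints):
  F(1) − F(−1) = -19/20 − (-73/60) = 4/15.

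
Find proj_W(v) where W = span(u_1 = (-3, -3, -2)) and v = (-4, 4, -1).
proj_W(v) = (-3/11, -3/11, -2/11)

Set up U = [u_1 | ... | u_1] ∈ R^(3×1). The projector onto W = col(U) is P = U (U^T U)^(-1) U^T.
Compute U^T U =
  [22],
and U^T v = (2).
Solve U^T U · c = U^T v for the coefficients: c = (1/11). The projection is proj_W(v) = U c.
Check: (v - proj_W(v)) · u_1 = 0  (should be 0).
Result: proj_W(v) = (-3/11, -3/11, -2/11).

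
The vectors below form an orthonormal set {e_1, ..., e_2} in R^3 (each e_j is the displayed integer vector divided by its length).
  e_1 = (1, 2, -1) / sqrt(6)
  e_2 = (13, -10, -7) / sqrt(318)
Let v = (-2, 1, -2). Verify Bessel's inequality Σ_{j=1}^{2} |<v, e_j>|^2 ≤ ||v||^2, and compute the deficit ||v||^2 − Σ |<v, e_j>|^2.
Σ |<v, e_j>|^2 = 116/53; ||v||^2 = 9; deficit = 361/53

Write each e_j = u_j / sqrt(<u_j, u_j>) where u_j is the displayed integer vector. Then <v, e_j> = <v, u_j> / sqrt(<u_j, u_j>), so |<v, e_j>|^2 = <v, u_j>^2 / <u_j, u_j>.
Coefficients: <v, e_1> = 2/sqrt(6), <v, e_2> = -22/sqrt(318).
Square and sum: Σ |<v, e_j>|^2 = 116/53.
Compute ||v||^2 = v·v = 9.
Deficit = 9 − 116/53 = 361/53 ≥ 0, confirming Bessel's inequality. (The deficit equals ||v − Σ <v,e_j> e_j||^2, the squared distance from v to span{e_j}.)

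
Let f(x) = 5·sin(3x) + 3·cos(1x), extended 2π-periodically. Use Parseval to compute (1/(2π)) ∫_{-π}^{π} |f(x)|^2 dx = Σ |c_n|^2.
Σ |c_n|^2 = 17

Expand |f|^2 and use orthogonality of {sin(nx), cos(mx)} on [-π, π]:
  ∫_{-π}^{π} sin(nx)^2 dx = π, ∫ cos(mx)^2 dx = π, and cross terms integrate to 0.
So ∫_{-π}^{π} f(x)^2 dx = 5^2 · π + 3^2 · π = (25 + 9)π.
Divide by 2π: (25 + 9)/2 = 17.
By Parseval, this equals Σ |c_n|^2.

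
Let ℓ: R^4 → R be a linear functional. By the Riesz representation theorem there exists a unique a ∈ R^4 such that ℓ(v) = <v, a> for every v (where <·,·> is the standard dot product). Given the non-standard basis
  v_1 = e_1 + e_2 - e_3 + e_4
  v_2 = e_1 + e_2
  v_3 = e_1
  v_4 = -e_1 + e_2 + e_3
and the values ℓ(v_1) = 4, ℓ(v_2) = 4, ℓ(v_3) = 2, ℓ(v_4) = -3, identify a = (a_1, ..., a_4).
a = (2, 2, -3, -3)

Write a = (a_1, ..., a_4) in the standard basis. For each basis vector v_i, ℓ(v_i) = <v_i, a> is a linear equation in the a_j's. Collect the n equations into a matrix system V a = ℓ, where row i of V is v_i (expressed in the standard basis). Since V is invertible (lower-triangular with 1s on the diagonal, up to permutation), solve by back-substitution:
  V =
[[1, 1, -1, 1],
 [1, 1, 0, 0],
 [1, 0, 0, 0],
 [-1, 1, 1, 0]]
  V a = (4, 4, 2, -3)
Solving gives a = (2, 2, -3, -3).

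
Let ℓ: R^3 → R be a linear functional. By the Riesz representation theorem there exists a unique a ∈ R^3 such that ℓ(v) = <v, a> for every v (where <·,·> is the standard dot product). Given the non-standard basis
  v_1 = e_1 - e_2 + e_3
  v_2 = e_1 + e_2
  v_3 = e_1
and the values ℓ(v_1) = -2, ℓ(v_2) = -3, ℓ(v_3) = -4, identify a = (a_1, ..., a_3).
a = (-4, 1, 3)

Write a = (a_1, ..., a_3) in the standard basis. For each basis vector v_i, ℓ(v_i) = <v_i, a> is a linear equation in the a_j's. Collect the n equations into a matrix system V a = ℓ, where row i of V is v_i (expressed in the standard basis). Since V is invertible (lower-triangular with 1s on the diagonal, up to permutation), solve by back-substitution:
  V =
[[1, -1, 1],
 [1, 1, 0],
 [1, 0, 0]]
  V a = (-2, -3, -4)
Solving gives a = (-4, 1, 3).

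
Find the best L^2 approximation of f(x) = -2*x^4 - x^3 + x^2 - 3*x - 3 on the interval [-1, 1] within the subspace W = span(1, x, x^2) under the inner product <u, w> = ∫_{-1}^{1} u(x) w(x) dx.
g(x) = -5*x^2/7 - 18*x/5 - 99/35

The best approximation g ∈ W is the orthogonal projection of f onto W. Writing g = a_0 + a_1 x + a_2 x^2, the coefficients solve the normal equations G · a = b where
  G_{ij} = <φ_i, φ_j> and b_i = <f, φ_i>, with φ_0 = 1, φ_1 = x, φ_2 = x^2.
G =
  [2, 0, 2/3]
  [0, 2/3, 0]
  [2/3, 0, 2/5],
b = (-92/15, -12/5, -76/35).
Solving gives a_0 = -99/35, a_1 = -18/5, a_2 = -5/7, so
  g(x) = -5*x^2/7 - 18*x/5 - 99/35.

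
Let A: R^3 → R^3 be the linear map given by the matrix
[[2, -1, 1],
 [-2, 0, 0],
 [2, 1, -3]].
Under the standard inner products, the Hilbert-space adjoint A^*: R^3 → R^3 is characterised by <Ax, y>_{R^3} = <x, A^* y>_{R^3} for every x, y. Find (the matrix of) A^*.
A^* = A^T =
[[2, -2, 2],
 [-1, 0, 1],
 [1, 0, -3]]

For real matrices with standard dot products, the defining identity <Ax, y> = <x, A^* y> gives (Ax)^T y = x^T (A^*) y, i.e. x^T A^T y = x^T (A^*) y. Since this holds for all x, y, we must have A^* = A^T. Therefore
A^* =
[[2, -2, 2],
 [-1, 0, 1],
 [1, 0, -3]].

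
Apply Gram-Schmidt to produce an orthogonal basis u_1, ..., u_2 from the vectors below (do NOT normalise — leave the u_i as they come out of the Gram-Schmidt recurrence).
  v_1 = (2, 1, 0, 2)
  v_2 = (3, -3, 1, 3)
Orthogonal basis:
  u_1 = (2, 1, 0, 2)
  u_2 = (1, -4, 1, 1)

Apply the Gram-Schmidt recurrence
  u_1 = v_1
  u_i = v_i − Σ_{j<i} ((v_i · u_j) / (u_j · u_j)) · u_j.

Step by step this gives:
  u_1 = (2, 1, 0, 2)
  u_2 = (1, -4, 1, 1)

Orthogonality check:
  u_2 · u_1 = 0 (should be 0)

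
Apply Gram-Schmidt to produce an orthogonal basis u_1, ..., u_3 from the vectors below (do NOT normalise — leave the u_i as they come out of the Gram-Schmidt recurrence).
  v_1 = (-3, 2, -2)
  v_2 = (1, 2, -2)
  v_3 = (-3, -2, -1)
Orthogonal basis:
  u_1 = (-3, 2, -2)
  u_2 = (32/17, 24/17, -24/17)
  u_3 = (0, -3/2, -3/2)

Apply the Gram-Schmidt recurrence
  u_1 = v_1
  u_i = v_i − Σ_{j<i} ((v_i · u_j) / (u_j · u_j)) · u_j.

Step by step this gives:
  u_1 = (-3, 2, -2)
  u_2 = (32/17, 24/17, -24/17)
  u_3 = (0, -3/2, -3/2)

Orthogonality check:
  u_2 · u_1 = 0 (should be 0)
  u_3 · u_1 = 0 (should be 0)
  u_3 · u_2 = 0 (should be 0)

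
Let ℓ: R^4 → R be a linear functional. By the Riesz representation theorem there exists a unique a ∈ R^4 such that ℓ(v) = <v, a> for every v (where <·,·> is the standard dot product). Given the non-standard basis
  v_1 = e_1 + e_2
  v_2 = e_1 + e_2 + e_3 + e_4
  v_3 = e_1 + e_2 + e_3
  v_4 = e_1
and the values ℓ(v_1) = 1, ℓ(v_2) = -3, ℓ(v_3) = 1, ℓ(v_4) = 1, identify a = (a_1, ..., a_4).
a = (1, 0, 0, -4)

Write a = (a_1, ..., a_4) in the standard basis. For each basis vector v_i, ℓ(v_i) = <v_i, a> is a linear equation in the a_j's. Collect the n equations into a matrix system V a = ℓ, where row i of V is v_i (expressed in the standard basis). Since V is invertible (lower-triangular with 1s on the diagonal, up to permutation), solve by back-substitution:
  V =
[[1, 1, 0, 0],
 [1, 1, 1, 1],
 [1, 1, 1, 0],
 [1, 0, 0, 0]]
  V a = (1, -3, 1, 1)
Solving gives a = (1, 0, 0, -4).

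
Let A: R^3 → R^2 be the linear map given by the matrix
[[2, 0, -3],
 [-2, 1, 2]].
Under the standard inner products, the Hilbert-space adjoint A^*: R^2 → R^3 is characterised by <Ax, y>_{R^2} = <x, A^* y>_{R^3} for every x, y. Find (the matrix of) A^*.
A^* = A^T =
[[2, -2],
 [0, 1],
 [-3, 2]]

For real matrices with standard dot products, the defining identity <Ax, y> = <x, A^* y> gives (Ax)^T y = x^T (A^*) y, i.e. x^T A^T y = x^T (A^*) y. Since this holds for all x, y, we must have A^* = A^T. Therefore
A^* =
[[2, -2],
 [0, 1],
 [-3, 2]].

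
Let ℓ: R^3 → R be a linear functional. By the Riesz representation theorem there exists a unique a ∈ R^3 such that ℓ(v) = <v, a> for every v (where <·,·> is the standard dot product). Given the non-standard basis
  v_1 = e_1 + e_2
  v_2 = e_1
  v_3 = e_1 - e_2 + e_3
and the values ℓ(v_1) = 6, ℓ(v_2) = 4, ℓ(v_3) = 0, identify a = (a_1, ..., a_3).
a = (4, 2, -2)

Write a = (a_1, ..., a_3) in the standard basis. For each basis vector v_i, ℓ(v_i) = <v_i, a> is a linear equation in the a_j's. Collect the n equations into a matrix system V a = ℓ, where row i of V is v_i (expressed in the standard basis). Since V is invertible (lower-triangular with 1s on the diagonal, up to permutation), solve by back-substitution:
  V =
[[1, 1, 0],
 [1, 0, 0],
 [1, -1, 1]]
  V a = (6, 4, 0)
Solving gives a = (4, 2, -2).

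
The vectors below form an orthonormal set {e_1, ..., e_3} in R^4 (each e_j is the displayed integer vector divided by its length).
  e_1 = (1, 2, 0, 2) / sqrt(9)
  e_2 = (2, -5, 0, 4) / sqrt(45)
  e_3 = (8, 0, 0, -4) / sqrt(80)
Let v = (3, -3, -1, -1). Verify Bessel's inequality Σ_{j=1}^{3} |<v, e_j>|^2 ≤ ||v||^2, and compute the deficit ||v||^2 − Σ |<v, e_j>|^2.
Σ |<v, e_j>|^2 = 19; ||v||^2 = 20; deficit = 1

Write each e_j = u_j / sqrt(<u_j, u_j>) where u_j is the displayed integer vector. Then <v, e_j> = <v, u_j> / sqrt(<u_j, u_j>), so |<v, e_j>|^2 = <v, u_j>^2 / <u_j, u_j>.
Coefficients: <v, e_1> = -5/sqrt(9), <v, e_2> = 17/sqrt(45), <v, e_3> = 28/sqrt(80).
Square and sum: Σ |<v, e_j>|^2 = 19.
Compute ||v||^2 = v·v = 20.
Deficit = 20 − 19 = 1 ≥ 0, confirming Bessel's inequality. (The deficit equals ||v − Σ <v,e_j> e_j||^2, the squared distance from v to span{e_j}.)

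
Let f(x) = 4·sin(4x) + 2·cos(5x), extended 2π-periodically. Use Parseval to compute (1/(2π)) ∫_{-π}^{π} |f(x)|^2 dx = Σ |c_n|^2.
Σ |c_n|^2 = 10

Expand |f|^2 and use orthogonality of {sin(nx), cos(mx)} on [-π, π]:
  ∫_{-π}^{π} sin(nx)^2 dx = π, ∫ cos(mx)^2 dx = π, and cross terms integrate to 0.
So ∫_{-π}^{π} f(x)^2 dx = 4^2 · π + 2^2 · π = (16 + 4)π.
Divide by 2π: (16 + 4)/2 = 10.
By Parseval, this equals Σ |c_n|^2.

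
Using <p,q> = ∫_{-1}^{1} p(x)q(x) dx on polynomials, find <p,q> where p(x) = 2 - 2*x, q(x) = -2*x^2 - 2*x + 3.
<p,q> = 12

Expand the product: p(x)·q(x) = 4*x^3 - 10*x + 6.
∫_{-1}^{1} of each monomial x^k gives [2/(k+1) if k even, 0 if k odd]. Integrating term-by-term (or equivalently evaluating the antiderivative F(x) = x^4 - 5*x^2 + 6*x at the endpoints):
  F(1) − F(−1) = 2 − (-10) = 12.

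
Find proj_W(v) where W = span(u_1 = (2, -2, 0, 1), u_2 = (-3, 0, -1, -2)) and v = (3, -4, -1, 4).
proj_W(v) = (4, -4, 0, 2)

Set up U = [u_1 | ... | u_2] ∈ R^(4×2). The projector onto W = col(U) is P = U (U^T U)^(-1) U^T.
Compute U^T U =
  [9, -8]
  [-8, 14],
and U^T v = (18, -16).
Solve U^T U · c = U^T v for the coefficients: c = (2, 0). The projection is proj_W(v) = U c.
Check: (v - proj_W(v)) · u_1 = 0  (should be 0).
Check: (v - proj_W(v)) · u_2 = 0  (should be 0).
Result: proj_W(v) = (4, -4, 0, 2).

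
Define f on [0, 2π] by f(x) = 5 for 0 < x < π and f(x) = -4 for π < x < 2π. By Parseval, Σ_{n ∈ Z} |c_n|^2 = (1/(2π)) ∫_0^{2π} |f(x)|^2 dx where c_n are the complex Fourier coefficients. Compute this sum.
Σ |c_n|^2 = 41/2

Parseval equates the L^2 energy of f (normalised by 1/(2π)) with the ℓ^2 sum of its Fourier coefficients: (1/(2π)) ∫_0^{2π} |f|^2 = Σ |c_n|^2.
Compute the left side: (1/(2π)) [∫_0^π 5^2 dx + ∫_π^{2π} (-4)^2 dx] = (1/(2π)) · (25π + 16π) = (25 + 16)/2 = 41/2.
So Σ_{n ∈ Z} |c_n|^2 = 41/2.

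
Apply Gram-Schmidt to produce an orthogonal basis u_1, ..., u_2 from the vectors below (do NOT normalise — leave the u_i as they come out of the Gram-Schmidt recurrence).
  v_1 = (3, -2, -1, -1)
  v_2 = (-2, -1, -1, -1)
Orthogonal basis:
  u_1 = (3, -2, -1, -1)
  u_2 = (-8/5, -19/15, -17/15, -17/15)

Apply the Gram-Schmidt recurrence
  u_1 = v_1
  u_i = v_i − Σ_{j<i} ((v_i · u_j) / (u_j · u_j)) · u_j.

Step by step this gives:
  u_1 = (3, -2, -1, -1)
  u_2 = (-8/5, -19/15, -17/15, -17/15)

Orthogonality check:
  u_2 · u_1 = 0 (should be 0)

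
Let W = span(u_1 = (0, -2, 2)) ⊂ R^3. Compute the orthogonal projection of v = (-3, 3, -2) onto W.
proj_W(v) = (0, 5/2, -5/2)

Set up U = [u_1 | ... | u_1] ∈ R^(3×1). The projector onto W = col(U) is P = U (U^T U)^(-1) U^T.
Compute U^T U =
  [8],
and U^T v = (-10).
Solve U^T U · c = U^T v for the coefficients: c = (-5/4). The projection is proj_W(v) = U c.
Check: (v - proj_W(v)) · u_1 = 0  (should be 0).
Result: proj_W(v) = (0, 5/2, -5/2).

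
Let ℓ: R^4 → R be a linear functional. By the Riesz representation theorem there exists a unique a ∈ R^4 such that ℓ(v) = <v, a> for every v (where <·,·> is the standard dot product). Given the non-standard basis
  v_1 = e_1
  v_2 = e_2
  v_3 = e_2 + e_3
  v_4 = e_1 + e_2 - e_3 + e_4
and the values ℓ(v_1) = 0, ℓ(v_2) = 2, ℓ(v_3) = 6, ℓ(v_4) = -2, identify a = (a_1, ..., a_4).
a = (0, 2, 4, 0)

Write a = (a_1, ..., a_4) in the standard basis. For each basis vector v_i, ℓ(v_i) = <v_i, a> is a linear equation in the a_j's. Collect the n equations into a matrix system V a = ℓ, where row i of V is v_i (expressed in the standard basis). Since V is invertible (lower-triangular with 1s on the diagonal, up to permutation), solve by back-substitution:
  V =
[[1, 0, 0, 0],
 [0, 1, 0, 0],
 [0, 1, 1, 0],
 [1, 1, -1, 1]]
  V a = (0, 2, 6, -2)
Solving gives a = (0, 2, 4, 0).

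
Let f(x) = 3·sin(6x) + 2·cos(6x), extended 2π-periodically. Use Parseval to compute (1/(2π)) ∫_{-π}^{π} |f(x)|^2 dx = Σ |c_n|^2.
Σ |c_n|^2 = 13/2

Expand |f|^2 and use orthogonality of {sin(nx), cos(mx)} on [-π, π]:
  ∫_{-π}^{π} sin(nx)^2 dx = π, ∫ cos(mx)^2 dx = π, and cross terms integrate to 0.
So ∫_{-π}^{π} f(x)^2 dx = 3^2 · π + 2^2 · π = (9 + 4)π.
Divide by 2π: (9 + 4)/2 = 13/2.
By Parseval, this equals Σ |c_n|^2.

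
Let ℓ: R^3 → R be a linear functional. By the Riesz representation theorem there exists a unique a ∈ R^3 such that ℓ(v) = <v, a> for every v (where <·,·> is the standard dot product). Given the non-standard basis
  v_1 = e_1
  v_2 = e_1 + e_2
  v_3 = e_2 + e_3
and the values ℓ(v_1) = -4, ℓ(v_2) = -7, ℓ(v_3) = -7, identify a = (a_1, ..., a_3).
a = (-4, -3, -4)

Write a = (a_1, ..., a_3) in the standard basis. For each basis vector v_i, ℓ(v_i) = <v_i, a> is a linear equation in the a_j's. Collect the n equations into a matrix system V a = ℓ, where row i of V is v_i (expressed in the standard basis). Since V is invertible (lower-triangular with 1s on the diagonal, up to permutation), solve by back-substitution:
  V =
[[1, 0, 0],
 [1, 1, 0],
 [0, 1, 1]]
  V a = (-4, -7, -7)
Solving gives a = (-4, -3, -4).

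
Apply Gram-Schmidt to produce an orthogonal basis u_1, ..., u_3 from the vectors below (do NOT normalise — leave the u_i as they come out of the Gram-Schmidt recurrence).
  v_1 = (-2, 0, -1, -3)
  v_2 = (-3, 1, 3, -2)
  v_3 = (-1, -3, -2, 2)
Orthogonal basis:
  u_1 = (-2, 0, -1, -3)
  u_2 = (-12/7, 1, 51/14, -1/14)
  u_3 = (-519/241, -601/241, -72/241, 370/241)

Apply the Gram-Schmidt recurrence
  u_1 = v_1
  u_i = v_i − Σ_{j<i} ((v_i · u_j) / (u_j · u_j)) · u_j.

Step by step this gives:
  u_1 = (-2, 0, -1, -3)
  u_2 = (-12/7, 1, 51/14, -1/14)
  u_3 = (-519/241, -601/241, -72/241, 370/241)

Orthogonality check:
  u_2 · u_1 = 0 (should be 0)
  u_3 · u_1 = 0 (should be 0)
  u_3 · u_2 = 0 (should be 0)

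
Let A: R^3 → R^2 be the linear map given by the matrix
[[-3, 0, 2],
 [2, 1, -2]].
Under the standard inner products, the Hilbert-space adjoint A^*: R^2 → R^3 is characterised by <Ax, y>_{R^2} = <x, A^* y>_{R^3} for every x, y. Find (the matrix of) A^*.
A^* = A^T =
[[-3, 2],
 [0, 1],
 [2, -2]]

For real matrices with standard dot products, the defining identity <Ax, y> = <x, A^* y> gives (Ax)^T y = x^T (A^*) y, i.e. x^T A^T y = x^T (A^*) y. Since this holds for all x, y, we must have A^* = A^T. Therefore
A^* =
[[-3, 2],
 [0, 1],
 [2, -2]].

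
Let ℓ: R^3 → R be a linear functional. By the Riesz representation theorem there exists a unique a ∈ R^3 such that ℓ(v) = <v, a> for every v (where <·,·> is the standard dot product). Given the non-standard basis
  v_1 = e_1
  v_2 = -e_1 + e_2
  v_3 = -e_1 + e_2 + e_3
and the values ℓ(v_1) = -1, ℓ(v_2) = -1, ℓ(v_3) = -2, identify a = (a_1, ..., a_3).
a = (-1, -2, -1)

Write a = (a_1, ..., a_3) in the standard basis. For each basis vector v_i, ℓ(v_i) = <v_i, a> is a linear equation in the a_j's. Collect the n equations into a matrix system V a = ℓ, where row i of V is v_i (expressed in the standard basis). Since V is invertible (lower-triangular with 1s on the diagonal, up to permutation), solve by back-substitution:
  V =
[[1, 0, 0],
 [-1, 1, 0],
 [-1, 1, 1]]
  V a = (-1, -1, -2)
Solving gives a = (-1, -2, -1).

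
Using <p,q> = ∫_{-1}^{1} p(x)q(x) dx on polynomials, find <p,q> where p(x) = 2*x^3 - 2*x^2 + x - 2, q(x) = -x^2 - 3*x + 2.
<p,q> = -194/15

Expand the product: p(x)·q(x) = -2*x^5 - 4*x^4 + 9*x^3 - 5*x^2 + 8*x - 4.
∫_{-1}^{1} of each monomial x^k gives [2/(k+1) if k even, 0 if k odd]. Integrating term-by-term (or equivalently evaluating the antiderivative F(x) = -x^6/3 - 4*x^5/5 + 9*x^4/4 - 5*x^3/3 + 4*x^2 - 4*x at the endpoints):
  F(1) − F(−1) = -11/20 − (743/60) = -194/15.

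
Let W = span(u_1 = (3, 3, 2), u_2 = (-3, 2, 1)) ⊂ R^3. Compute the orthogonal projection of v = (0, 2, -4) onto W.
proj_W(v) = (-78/307, -88/307, -58/307)

Set up U = [u_1 | ... | u_2] ∈ R^(3×2). The projector onto W = col(U) is P = U (U^T U)^(-1) U^T.
Compute U^T U =
  [22, -1]
  [-1, 14],
and U^T v = (-2, 0).
Solve U^T U · c = U^T v for the coefficients: c = (-28/307, -2/307). The projection is proj_W(v) = U c.
Check: (v - proj_W(v)) · u_1 = 0  (should be 0).
Check: (v - proj_W(v)) · u_2 = 0  (should be 0).
Result: proj_W(v) = (-78/307, -88/307, -58/307).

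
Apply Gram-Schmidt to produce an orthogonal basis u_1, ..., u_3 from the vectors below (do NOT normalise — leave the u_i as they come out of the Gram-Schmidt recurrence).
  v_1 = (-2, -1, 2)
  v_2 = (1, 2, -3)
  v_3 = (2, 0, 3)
Orthogonal basis:
  u_1 = (-2, -1, 2)
  u_2 = (-11/9, 8/9, -7/9)
  u_3 = (11/26, 22/13, 33/26)

Apply the Gram-Schmidt recurrence
  u_1 = v_1
  u_i = v_i − Σ_{j<i} ((v_i · u_j) / (u_j · u_j)) · u_j.

Step by step this gives:
  u_1 = (-2, -1, 2)
  u_2 = (-11/9, 8/9, -7/9)
  u_3 = (11/26, 22/13, 33/26)

Orthogonality check:
  u_2 · u_1 = 0 (should be 0)
  u_3 · u_1 = 0 (should be 0)
  u_3 · u_2 = 0 (should be 0)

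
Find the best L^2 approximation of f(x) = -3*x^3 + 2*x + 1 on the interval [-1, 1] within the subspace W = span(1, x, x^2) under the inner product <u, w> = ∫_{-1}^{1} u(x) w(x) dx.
g(x) = x/5 + 1

The best approximation g ∈ W is the orthogonal projection of f onto W. Writing g = a_0 + a_1 x + a_2 x^2, the coefficients solve the normal equations G · a = b where
  G_{ij} = <φ_i, φ_j> and b_i = <f, φ_i>, with φ_0 = 1, φ_1 = x, φ_2 = x^2.
G =
  [2, 0, 2/3]
  [0, 2/3, 0]
  [2/3, 0, 2/5],
b = (2, 2/15, 2/3).
Solving gives a_0 = 1, a_1 = 1/5, a_2 = 0, so
  g(x) = x/5 + 1.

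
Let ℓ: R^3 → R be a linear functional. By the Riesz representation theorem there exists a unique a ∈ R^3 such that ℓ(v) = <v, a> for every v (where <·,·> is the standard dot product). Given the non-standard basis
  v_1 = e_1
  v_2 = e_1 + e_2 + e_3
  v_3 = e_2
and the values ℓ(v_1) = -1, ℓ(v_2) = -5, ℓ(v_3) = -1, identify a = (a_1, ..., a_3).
a = (-1, -1, -3)

Write a = (a_1, ..., a_3) in the standard basis. For each basis vector v_i, ℓ(v_i) = <v_i, a> is a linear equation in the a_j's. Collect the n equations into a matrix system V a = ℓ, where row i of V is v_i (expressed in the standard basis). Since V is invertible (lower-triangular with 1s on the diagonal, up to permutation), solve by back-substitution:
  V =
[[1, 0, 0],
 [1, 1, 1],
 [0, 1, 0]]
  V a = (-1, -5, -1)
Solving gives a = (-1, -1, -3).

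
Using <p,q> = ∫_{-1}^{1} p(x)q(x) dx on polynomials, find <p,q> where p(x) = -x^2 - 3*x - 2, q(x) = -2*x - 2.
<p,q> = 40/3

Expand the product: p(x)·q(x) = 2*x^3 + 8*x^2 + 10*x + 4.
∫_{-1}^{1} of each monomial x^k gives [2/(k+1) if k even, 0 if k odd]. Integrating term-by-term (or equivalently evaluating the antiderivative F(x) = x^4/2 + 8*x^3/3 + 5*x^2 + 4*x at the endpoints):
  F(1) − F(−1) = 73/6 − (-7/6) = 40/3.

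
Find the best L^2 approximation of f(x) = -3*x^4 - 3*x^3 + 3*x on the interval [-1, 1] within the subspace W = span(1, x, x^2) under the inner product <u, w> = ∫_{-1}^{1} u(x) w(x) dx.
g(x) = -18*x^2/7 + 6*x/5 + 9/35

The best approximation g ∈ W is the orthogonal projection of f onto W. Writing g = a_0 + a_1 x + a_2 x^2, the coefficients solve the normal equations G · a = b where
  G_{ij} = <φ_i, φ_j> and b_i = <f, φ_i>, with φ_0 = 1, φ_1 = x, φ_2 = x^2.
G =
  [2, 0, 2/3]
  [0, 2/3, 0]
  [2/3, 0, 2/5],
b = (-6/5, 4/5, -6/7).
Solving gives a_0 = 9/35, a_1 = 6/5, a_2 = -18/7, so
  g(x) = -18*x^2/7 + 6*x/5 + 9/35.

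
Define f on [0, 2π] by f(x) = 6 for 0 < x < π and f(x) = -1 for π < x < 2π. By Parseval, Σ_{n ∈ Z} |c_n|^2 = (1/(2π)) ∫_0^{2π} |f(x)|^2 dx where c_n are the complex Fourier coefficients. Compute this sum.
Σ |c_n|^2 = 37/2

Parseval equates the L^2 energy of f (normalised by 1/(2π)) with the ℓ^2 sum of its Fourier coefficients: (1/(2π)) ∫_0^{2π} |f|^2 = Σ |c_n|^2.
Compute the left side: (1/(2π)) [∫_0^π 6^2 dx + ∫_π^{2π} (-1)^2 dx] = (1/(2π)) · (36π + 1π) = (36 + 1)/2 = 37/2.
So Σ_{n ∈ Z} |c_n|^2 = 37/2.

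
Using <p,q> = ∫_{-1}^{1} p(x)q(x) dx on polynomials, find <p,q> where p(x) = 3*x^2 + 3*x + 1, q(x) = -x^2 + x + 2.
<p,q> = 122/15

Expand the product: p(x)·q(x) = -3*x^4 + 8*x^2 + 7*x + 2.
∫_{-1}^{1} of each monomial x^k gives [2/(k+1) if k even, 0 if k odd]. Integrating term-by-term (or equivalently evaluating the antiderivative F(x) = -3*x^5/5 + 8*x^3/3 + 7*x^2/2 + 2*x at the endpoints):
  F(1) − F(−1) = 227/30 − (-17/30) = 122/15.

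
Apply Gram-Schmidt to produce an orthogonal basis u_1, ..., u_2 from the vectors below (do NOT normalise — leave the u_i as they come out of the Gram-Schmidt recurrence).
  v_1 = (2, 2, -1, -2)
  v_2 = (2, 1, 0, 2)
Orthogonal basis:
  u_1 = (2, 2, -1, -2)
  u_2 = (22/13, 9/13, 2/13, 30/13)

Apply the Gram-Schmidt recurrence
  u_1 = v_1
  u_i = v_i − Σ_{j<i} ((v_i · u_j) / (u_j · u_j)) · u_j.

Step by step this gives:
  u_1 = (2, 2, -1, -2)
  u_2 = (22/13, 9/13, 2/13, 30/13)

Orthogonality check:
  u_2 · u_1 = 0 (should be 0)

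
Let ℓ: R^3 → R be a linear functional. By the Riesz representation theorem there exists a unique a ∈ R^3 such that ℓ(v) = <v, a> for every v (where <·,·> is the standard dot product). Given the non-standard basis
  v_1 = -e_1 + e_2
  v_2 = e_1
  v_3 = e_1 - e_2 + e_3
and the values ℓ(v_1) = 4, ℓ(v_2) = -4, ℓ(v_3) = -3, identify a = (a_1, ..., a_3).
a = (-4, 0, 1)

Write a = (a_1, ..., a_3) in the standard basis. For each basis vector v_i, ℓ(v_i) = <v_i, a> is a linear equation in the a_j's. Collect the n equations into a matrix system V a = ℓ, where row i of V is v_i (expressed in the standard basis). Since V is invertible (lower-triangular with 1s on the diagonal, up to permutation), solve by back-substitution:
  V =
[[-1, 1, 0],
 [1, 0, 0],
 [1, -1, 1]]
  V a = (4, -4, -3)
Solving gives a = (-4, 0, 1).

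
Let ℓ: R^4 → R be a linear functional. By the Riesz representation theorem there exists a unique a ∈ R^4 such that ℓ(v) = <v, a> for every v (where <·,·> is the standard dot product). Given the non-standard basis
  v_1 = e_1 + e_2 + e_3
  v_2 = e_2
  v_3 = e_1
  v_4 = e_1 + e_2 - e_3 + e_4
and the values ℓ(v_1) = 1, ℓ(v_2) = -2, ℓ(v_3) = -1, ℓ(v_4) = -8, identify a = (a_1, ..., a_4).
a = (-1, -2, 4, -1)

Write a = (a_1, ..., a_4) in the standard basis. For each basis vector v_i, ℓ(v_i) = <v_i, a> is a linear equation in the a_j's. Collect the n equations into a matrix system V a = ℓ, where row i of V is v_i (expressed in the standard basis). Since V is invertible (lower-triangular with 1s on the diagonal, up to permutation), solve by back-substitution:
  V =
[[1, 1, 1, 0],
 [0, 1, 0, 0],
 [1, 0, 0, 0],
 [1, 1, -1, 1]]
  V a = (1, -2, -1, -8)
Solving gives a = (-1, -2, 4, -1).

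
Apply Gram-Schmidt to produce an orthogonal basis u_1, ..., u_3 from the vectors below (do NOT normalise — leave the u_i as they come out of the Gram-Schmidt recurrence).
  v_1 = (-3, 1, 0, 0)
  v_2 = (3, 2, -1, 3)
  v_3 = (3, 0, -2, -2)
Orthogonal basis:
  u_1 = (-3, 1, 0, 0)
  u_2 = (9/10, 27/10, -1, 3)
  u_3 = (66/181, 198/181, -375/181, -323/181)

Apply the Gram-Schmidt recurrence
  u_1 = v_1
  u_i = v_i − Σ_{j<i} ((v_i · u_j) / (u_j · u_j)) · u_j.

Step by step this gives:
  u_1 = (-3, 1, 0, 0)
  u_2 = (9/10, 27/10, -1, 3)
  u_3 = (66/181, 198/181, -375/181, -323/181)

Orthogonality check:
  u_2 · u_1 = 0 (should be 0)
  u_3 · u_1 = 0 (should be 0)
  u_3 · u_2 = 0 (should be 0)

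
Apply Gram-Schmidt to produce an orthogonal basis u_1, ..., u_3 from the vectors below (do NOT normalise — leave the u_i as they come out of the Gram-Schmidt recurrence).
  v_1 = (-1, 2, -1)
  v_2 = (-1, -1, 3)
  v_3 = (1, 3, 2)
Orthogonal basis:
  u_1 = (-1, 2, -1)
  u_2 = (-5/3, 1/3, 7/3)
  u_3 = (23/10, 46/25, 69/50)

Apply the Gram-Schmidt recurrence
  u_1 = v_1
  u_i = v_i − Σ_{j<i} ((v_i · u_j) / (u_j · u_j)) · u_j.

Step by step this gives:
  u_1 = (-1, 2, -1)
  u_2 = (-5/3, 1/3, 7/3)
  u_3 = (23/10, 46/25, 69/50)

Orthogonality check:
  u_2 · u_1 = 0 (should be 0)
  u_3 · u_1 = 0 (should be 0)
  u_3 · u_2 = 0 (should be 0)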